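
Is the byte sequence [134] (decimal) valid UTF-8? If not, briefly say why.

invalid (continuation byte with no leading byte)

Byte 0x86 = 10000110 has the form 10xxxxxx — a continuation byte — but there is no preceding leading byte.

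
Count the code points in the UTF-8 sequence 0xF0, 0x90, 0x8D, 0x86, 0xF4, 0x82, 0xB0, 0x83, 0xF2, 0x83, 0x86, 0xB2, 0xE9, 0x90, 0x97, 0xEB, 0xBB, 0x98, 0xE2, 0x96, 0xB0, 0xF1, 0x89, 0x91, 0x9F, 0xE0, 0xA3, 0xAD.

8

Byte at offset 0: 0xF0 = 11110000 → 4-byte char (#1). Advance 4.
Byte at offset 4: 0xF4 = 11110100 → 4-byte char (#2). Advance 4.
Byte at offset 8: 0xF2 = 11110010 → 4-byte char (#3). Advance 4.
Byte at offset 12: 0xE9 = 11101001 → 3-byte char (#4). Advance 3.
Byte at offset 15: 0xEB = 11101011 → 3-byte char (#5). Advance 3.
Byte at offset 18: 0xE2 = 11100010 → 3-byte char (#6). Advance 3.
Byte at offset 21: 0xF1 = 11110001 → 4-byte char (#7). Advance 4.
Byte at offset 25: 0xE0 = 11100000 → 3-byte char (#8). Advance 3.
Reached end at offset 28 after 8 code points.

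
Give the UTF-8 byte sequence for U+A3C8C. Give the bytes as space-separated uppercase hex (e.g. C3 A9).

U+A3C8C = 0xA3C8C = 670860 decimal. In range U+10000–U+10FFFF → 4-byte form: 11110xxx 10xxxxxx 10xxxxxx 10xxxxxx.
Binary (21 bits): 010100011110010001100.
Split 3+6+6+6: 010 | 100011 | 110010 | 001100.
Byte 1: 11110010 = 0xF2.
Byte 2: 10100011 = 0xA3.
Byte 3: 10110010 = 0xB2.
Byte 4: 10001100 = 0x8C.

F2 A3 B2 8C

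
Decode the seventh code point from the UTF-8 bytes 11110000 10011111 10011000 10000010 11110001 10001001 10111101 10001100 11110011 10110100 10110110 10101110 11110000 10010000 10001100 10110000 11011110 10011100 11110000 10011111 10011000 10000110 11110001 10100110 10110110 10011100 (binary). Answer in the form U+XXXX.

U+66D9C

Offset 0: leading byte 0xF0 = 11110000 → 4-byte char #1 = F0 9F 98 82.
Offset 4: leading byte 0xF1 = 11110001 → 4-byte char #2 = F1 89 BD 8C.
Offset 8: leading byte 0xF3 = 11110011 → 4-byte char #3 = F3 B4 B6 AE.
Offset 12: leading byte 0xF0 = 11110000 → 4-byte char #4 = F0 90 8C B0.
Offset 16: leading byte 0xDE = 11011110 → 2-byte char #5 = DE 9C.
Offset 18: leading byte 0xF0 = 11110000 → 4-byte char #6 = F0 9F 98 86.
Offset 22: leading byte 0xF1 = 11110001 → 4-byte char #7 = F1 A6 B6 9C.
Leading byte 0xF1 = 11110001 matches 11110xxx → 4-byte sequence.
Byte 1: 0xF1 = 11110001, payload 001 (3 bits).
Byte 2: 0xA6 = 10100110 (10xxxxxx ✓), payload 100110.
Byte 3: 0xB6 = 10110110 (10xxxxxx ✓), payload 110110.
Byte 4: 0x9C = 10011100 (10xxxxxx ✓), payload 011100.
Concatenate: 001100110110110011100 = 0x66D9C (21 bits → U+66D9C).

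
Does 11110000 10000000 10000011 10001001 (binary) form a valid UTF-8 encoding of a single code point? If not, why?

Leading byte 0xF0 = 11110000 → 4-byte form.
Continuation bytes all match 10xxxxxx. Payload decodes to 0xC9.
But 0xC9 < 0x10000, the minimum for a 4-byte sequence — this is an overlong encoding.

invalid (overlong encoding)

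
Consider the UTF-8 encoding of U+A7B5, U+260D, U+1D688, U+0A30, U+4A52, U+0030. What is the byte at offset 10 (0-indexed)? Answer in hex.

U+A7B5 → 3-byte form EA 9E B5 at offsets 0–2.
U+260D → 3-byte form E2 98 8D at offsets 3–5.
U+1D688 → 4-byte form F0 9D 9A 88 at offsets 6–9.
U+0A30 → 3-byte form E0 A8 B0 at offsets 10–12.
Offset 10 falls in char 4's range; it's byte 1 of E0 A8 B0 = 0xE0.

0xE0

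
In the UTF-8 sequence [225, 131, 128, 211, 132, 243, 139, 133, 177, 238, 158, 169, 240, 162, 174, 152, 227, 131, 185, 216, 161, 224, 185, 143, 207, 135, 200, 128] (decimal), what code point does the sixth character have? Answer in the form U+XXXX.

Offset 0: leading byte 0xE1 = 11100001 → 3-byte char #1 = E1 83 80.
Offset 3: leading byte 0xD3 = 11010011 → 2-byte char #2 = D3 84.
Offset 5: leading byte 0xF3 = 11110011 → 4-byte char #3 = F3 8B 85 B1.
Offset 9: leading byte 0xEE = 11101110 → 3-byte char #4 = EE 9E A9.
Offset 12: leading byte 0xF0 = 11110000 → 4-byte char #5 = F0 A2 AE 98.
Offset 16: leading byte 0xE3 = 11100011 → 3-byte char #6 = E3 83 B9.
Leading byte 0xE3 = 11100011 matches 1110xxxx → 3-byte sequence.
Byte 1: 0xE3 = 11100011, payload 0011 (4 bits).
Byte 2: 0x83 = 10000011 (10xxxxxx ✓), payload 000011.
Byte 3: 0xB9 = 10111001 (10xxxxxx ✓), payload 111001.
Concatenate: 0011000011111001 = 0x30F9 (16 bits → U+30F9).

U+30F9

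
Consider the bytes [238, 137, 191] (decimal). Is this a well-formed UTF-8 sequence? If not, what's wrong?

valid

Leading byte 0xEE = 11101110 → 3-byte form.
Continuation bytes 0x89=10001001, 0xBF=10111111 all match 10xxxxxx.
Decoded value 0xE27F is ≥ 0x800 (shortest form) and not a surrogate.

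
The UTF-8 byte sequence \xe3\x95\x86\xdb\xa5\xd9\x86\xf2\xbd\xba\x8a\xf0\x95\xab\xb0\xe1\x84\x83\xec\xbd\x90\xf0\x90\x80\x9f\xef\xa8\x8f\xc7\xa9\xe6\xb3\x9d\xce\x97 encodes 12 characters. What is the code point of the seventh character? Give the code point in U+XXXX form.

U+CF50

Offset 0: leading byte 0xE3 = 11100011 → 3-byte char #1 = E3 95 86.
Offset 3: leading byte 0xDB = 11011011 → 2-byte char #2 = DB A5.
Offset 5: leading byte 0xD9 = 11011001 → 2-byte char #3 = D9 86.
Offset 7: leading byte 0xF2 = 11110010 → 4-byte char #4 = F2 BD BA 8A.
Offset 11: leading byte 0xF0 = 11110000 → 4-byte char #5 = F0 95 AB B0.
Offset 15: leading byte 0xE1 = 11100001 → 3-byte char #6 = E1 84 83.
Offset 18: leading byte 0xEC = 11101100 → 3-byte char #7 = EC BD 90.
Leading byte 0xEC = 11101100 matches 1110xxxx → 3-byte sequence.
Byte 1: 0xEC = 11101100, payload 1100 (4 bits).
Byte 2: 0xBD = 10111101 (10xxxxxx ✓), payload 111101.
Byte 3: 0x90 = 10010000 (10xxxxxx ✓), payload 010000.
Concatenate: 1100111101010000 = 0xCF50 (16 bits → U+CF50).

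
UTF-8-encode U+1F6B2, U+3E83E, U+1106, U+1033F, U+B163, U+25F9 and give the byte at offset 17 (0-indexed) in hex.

U+1F6B2 → 4-byte form F0 9F 9A B2 at offsets 0–3.
U+3E83E → 4-byte form F0 BE A0 BE at offsets 4–7.
U+1106 → 3-byte form E1 84 86 at offsets 8–10.
U+1033F → 4-byte form F0 90 8C BF at offsets 11–14.
U+B163 → 3-byte form EB 85 A3 at offsets 15–17.
Offset 17 falls in char 5's range; it's byte 3 of EB 85 A3 = 0xA3.

0xA3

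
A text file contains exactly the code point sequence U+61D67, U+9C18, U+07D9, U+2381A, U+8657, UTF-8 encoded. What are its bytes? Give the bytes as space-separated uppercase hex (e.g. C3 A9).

F1 A1 B5 A7 E9 B0 98 DF 99 F0 A3 A0 9A E8 99 97

U+61D67: 4-byte form → F1 A1 B5 A7.
U+9C18: 3-byte form → E9 B0 98.
U+07D9: 2-byte form → DF 99.
U+2381A: 4-byte form → F0 A3 A0 9A.
U+8657: 3-byte form → E8 99 97.
Concatenated (16 bytes): F1 A1 B5 A7 E9 B0 98 DF 99 F0 A3 A0 9A E8 99 97.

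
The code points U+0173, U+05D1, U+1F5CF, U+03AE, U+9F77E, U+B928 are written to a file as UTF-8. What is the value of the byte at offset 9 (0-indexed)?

U+0173 → 2-byte form C5 B3 at offsets 0–1.
U+05D1 → 2-byte form D7 91 at offsets 2–3.
U+1F5CF → 4-byte form F0 9F 97 8F at offsets 4–7.
U+03AE → 2-byte form CE AE at offsets 8–9.
Offset 9 falls in char 4's range; it's byte 2 of CE AE = 0xAE.

0xAE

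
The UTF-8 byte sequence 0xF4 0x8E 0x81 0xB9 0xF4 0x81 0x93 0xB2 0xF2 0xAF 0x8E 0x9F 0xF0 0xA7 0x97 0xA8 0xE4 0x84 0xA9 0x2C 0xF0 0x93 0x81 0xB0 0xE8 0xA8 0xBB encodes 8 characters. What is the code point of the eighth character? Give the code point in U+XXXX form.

Offset 0: leading byte 0xF4 = 11110100 → 4-byte char #1 = F4 8E 81 B9.
Offset 4: leading byte 0xF4 = 11110100 → 4-byte char #2 = F4 81 93 B2.
Offset 8: leading byte 0xF2 = 11110010 → 4-byte char #3 = F2 AF 8E 9F.
Offset 12: leading byte 0xF0 = 11110000 → 4-byte char #4 = F0 A7 97 A8.
Offset 16: leading byte 0xE4 = 11100100 → 3-byte char #5 = E4 84 A9.
Offset 19: leading byte 0x2C = 00101100 → 1-byte char #6 = 2C.
Offset 20: leading byte 0xF0 = 11110000 → 4-byte char #7 = F0 93 81 B0.
Offset 24: leading byte 0xE8 = 11101000 → 3-byte char #8 = E8 A8 BB.
Leading byte 0xE8 = 11101000 matches 1110xxxx → 3-byte sequence.
Byte 1: 0xE8 = 11101000, payload 1000 (4 bits).
Byte 2: 0xA8 = 10101000 (10xxxxxx ✓), payload 101000.
Byte 3: 0xBB = 10111011 (10xxxxxx ✓), payload 111011.
Concatenate: 1000101000111011 = 0x8A3B (16 bits → U+8A3B).

U+8A3B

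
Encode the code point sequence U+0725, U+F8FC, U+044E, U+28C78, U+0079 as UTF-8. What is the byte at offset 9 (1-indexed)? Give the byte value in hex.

1-indexed offset 9 is 0-indexed offset 8.
U+0725 → 2-byte form DC A5 at offsets 0–1.
U+F8FC → 3-byte form EF A3 BC at offsets 2–4.
U+044E → 2-byte form D1 8E at offsets 5–6.
U+28C78 → 4-byte form F0 A8 B1 B8 at offsets 7–10.
Offset 8 falls in char 4's range; it's byte 2 of F0 A8 B1 B8 = 0xA8.

0xA8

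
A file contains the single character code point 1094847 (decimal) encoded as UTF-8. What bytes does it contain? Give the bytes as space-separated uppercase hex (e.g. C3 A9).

F4 8B 92 BF

U+10B4BF = 0x10B4BF = 1094847 decimal. In range U+10000–U+10FFFF → 4-byte form: 11110xxx 10xxxxxx 10xxxxxx 10xxxxxx.
Binary (21 bits): 100001011010010111111.
Split 3+6+6+6: 100 | 001011 | 010010 | 111111.
Byte 1: 11110100 = 0xF4.
Byte 2: 10001011 = 0x8B.
Byte 3: 10010010 = 0x92.
Byte 4: 10111111 = 0xBF.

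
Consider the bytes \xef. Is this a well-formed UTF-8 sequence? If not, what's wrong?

Leading byte 0xEF = 11101111 → 3-byte form, but only 1 byte is present.

invalid (sequence truncated)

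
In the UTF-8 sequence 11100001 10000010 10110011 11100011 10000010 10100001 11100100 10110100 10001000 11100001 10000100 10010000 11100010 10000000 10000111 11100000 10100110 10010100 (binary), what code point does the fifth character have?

Offset 0: leading byte 0xE1 = 11100001 → 3-byte char #1 = E1 82 B3.
Offset 3: leading byte 0xE3 = 11100011 → 3-byte char #2 = E3 82 A1.
Offset 6: leading byte 0xE4 = 11100100 → 3-byte char #3 = E4 B4 88.
Offset 9: leading byte 0xE1 = 11100001 → 3-byte char #4 = E1 84 90.
Offset 12: leading byte 0xE2 = 11100010 → 3-byte char #5 = E2 80 87.
Leading byte 0xE2 = 11100010 matches 1110xxxx → 3-byte sequence.
Byte 1: 0xE2 = 11100010, payload 0010 (4 bits).
Byte 2: 0x80 = 10000000 (10xxxxxx ✓), payload 000000.
Byte 3: 0x87 = 10000111 (10xxxxxx ✓), payload 000111.
Concatenate: 0010000000000111 = 0x2007 (16 bits → U+2007).

U+2007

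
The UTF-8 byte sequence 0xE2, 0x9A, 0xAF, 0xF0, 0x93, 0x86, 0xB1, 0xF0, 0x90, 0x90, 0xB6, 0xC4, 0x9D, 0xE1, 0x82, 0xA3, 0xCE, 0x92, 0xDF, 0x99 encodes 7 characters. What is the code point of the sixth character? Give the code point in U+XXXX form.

Offset 0: leading byte 0xE2 = 11100010 → 3-byte char #1 = E2 9A AF.
Offset 3: leading byte 0xF0 = 11110000 → 4-byte char #2 = F0 93 86 B1.
Offset 7: leading byte 0xF0 = 11110000 → 4-byte char #3 = F0 90 90 B6.
Offset 11: leading byte 0xC4 = 11000100 → 2-byte char #4 = C4 9D.
Offset 13: leading byte 0xE1 = 11100001 → 3-byte char #5 = E1 82 A3.
Offset 16: leading byte 0xCE = 11001110 → 2-byte char #6 = CE 92.
Leading byte 0xCE = 11001110 matches 110xxxxx → 2-byte sequence.
Byte 1: 0xCE = 11001110, payload 01110 (5 bits).
Byte 2: 0x92 = 10010010 (10xxxxxx ✓), payload 010010.
Concatenate: 01110010010 = 0x392 (11 bits → U+0392).

U+0392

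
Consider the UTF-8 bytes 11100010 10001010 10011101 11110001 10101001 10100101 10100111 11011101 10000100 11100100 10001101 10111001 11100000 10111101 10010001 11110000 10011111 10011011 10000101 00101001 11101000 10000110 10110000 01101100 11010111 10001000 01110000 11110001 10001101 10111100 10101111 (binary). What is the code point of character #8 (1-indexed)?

U+81B0

Offset 0: leading byte 0xE2 = 11100010 → 3-byte char #1 = E2 8A 9D.
Offset 3: leading byte 0xF1 = 11110001 → 4-byte char #2 = F1 A9 A5 A7.
Offset 7: leading byte 0xDD = 11011101 → 2-byte char #3 = DD 84.
Offset 9: leading byte 0xE4 = 11100100 → 3-byte char #4 = E4 8D B9.
Offset 12: leading byte 0xE0 = 11100000 → 3-byte char #5 = E0 BD 91.
Offset 15: leading byte 0xF0 = 11110000 → 4-byte char #6 = F0 9F 9B 85.
Offset 19: leading byte 0x29 = 00101001 → 1-byte char #7 = 29.
Offset 20: leading byte 0xE8 = 11101000 → 3-byte char #8 = E8 86 B0.
Leading byte 0xE8 = 11101000 matches 1110xxxx → 3-byte sequence.
Byte 1: 0xE8 = 11101000, payload 1000 (4 bits).
Byte 2: 0x86 = 10000110 (10xxxxxx ✓), payload 000110.
Byte 3: 0xB0 = 10110000 (10xxxxxx ✓), payload 110000.
Concatenate: 1000000110110000 = 0x81B0 (16 bits → U+81B0).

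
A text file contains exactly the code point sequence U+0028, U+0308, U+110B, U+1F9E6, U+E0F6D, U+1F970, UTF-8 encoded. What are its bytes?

28 CC 88 E1 84 8B F0 9F A7 A6 F3 A0 BD AD F0 9F A5 B0

U+0028: 1-byte form → 28.
U+0308: 2-byte form → CC 88.
U+110B: 3-byte form → E1 84 8B.
U+1F9E6: 4-byte form → F0 9F A7 A6.
U+E0F6D: 4-byte form → F3 A0 BD AD.
U+1F970: 4-byte form → F0 9F A5 B0.
Concatenated (18 bytes): 28 CC 88 E1 84 8B F0 9F A7 A6 F3 A0 BD AD F0 9F A5 B0.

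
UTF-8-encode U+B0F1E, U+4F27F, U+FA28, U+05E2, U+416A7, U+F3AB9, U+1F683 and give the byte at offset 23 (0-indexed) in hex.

0x9A

U+B0F1E → 4-byte form F2 B0 BC 9E at offsets 0–3.
U+4F27F → 4-byte form F1 8F 89 BF at offsets 4–7.
U+FA28 → 3-byte form EF A8 A8 at offsets 8–10.
U+05E2 → 2-byte form D7 A2 at offsets 11–12.
U+416A7 → 4-byte form F1 81 9A A7 at offsets 13–16.
U+F3AB9 → 4-byte form F3 B3 AA B9 at offsets 17–20.
U+1F683 → 4-byte form F0 9F 9A 83 at offsets 21–24.
Offset 23 falls in char 7's range; it's byte 3 of F0 9F 9A 83 = 0x9A.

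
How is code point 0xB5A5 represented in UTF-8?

U+B5A5 = 0xB5A5 = 46501 decimal. In range U+0800–U+FFFF → 3-byte form: 1110xxxx 10xxxxxx 10xxxxxx.
Binary (16 bits): 1011010110100101.
Split 4+6+6: 1011 | 010110 | 100101.
Byte 1: 11101011 = 0xEB.
Byte 2: 10010110 = 0x96.
Byte 3: 10100101 = 0xA5.

EB 96 A5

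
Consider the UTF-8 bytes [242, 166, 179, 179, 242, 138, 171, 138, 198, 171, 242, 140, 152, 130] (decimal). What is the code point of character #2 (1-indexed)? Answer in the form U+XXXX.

U+8AACA

Offset 0: leading byte 0xF2 = 11110010 → 4-byte char #1 = F2 A6 B3 B3.
Offset 4: leading byte 0xF2 = 11110010 → 4-byte char #2 = F2 8A AB 8A.
Leading byte 0xF2 = 11110010 matches 11110xxx → 4-byte sequence.
Byte 1: 0xF2 = 11110010, payload 010 (3 bits).
Byte 2: 0x8A = 10001010 (10xxxxxx ✓), payload 001010.
Byte 3: 0xAB = 10101011 (10xxxxxx ✓), payload 101011.
Byte 4: 0x8A = 10001010 (10xxxxxx ✓), payload 001010.
Concatenate: 010001010101011001010 = 0x8AACA (21 bits → U+8AACA).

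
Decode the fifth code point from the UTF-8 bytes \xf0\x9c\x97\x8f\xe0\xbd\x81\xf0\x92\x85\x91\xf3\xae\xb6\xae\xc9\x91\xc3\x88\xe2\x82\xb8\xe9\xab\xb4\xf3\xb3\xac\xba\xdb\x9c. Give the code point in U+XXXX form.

U+0251

Offset 0: leading byte 0xF0 = 11110000 → 4-byte char #1 = F0 9C 97 8F.
Offset 4: leading byte 0xE0 = 11100000 → 3-byte char #2 = E0 BD 81.
Offset 7: leading byte 0xF0 = 11110000 → 4-byte char #3 = F0 92 85 91.
Offset 11: leading byte 0xF3 = 11110011 → 4-byte char #4 = F3 AE B6 AE.
Offset 15: leading byte 0xC9 = 11001001 → 2-byte char #5 = C9 91.
Leading byte 0xC9 = 11001001 matches 110xxxxx → 2-byte sequence.
Byte 1: 0xC9 = 11001001, payload 01001 (5 bits).
Byte 2: 0x91 = 10010001 (10xxxxxx ✓), payload 010001.
Concatenate: 01001010001 = 0x251 (11 bits → U+0251).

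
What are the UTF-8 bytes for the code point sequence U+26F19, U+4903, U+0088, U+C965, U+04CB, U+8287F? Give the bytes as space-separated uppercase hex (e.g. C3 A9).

U+26F19: 4-byte form → F0 A6 BC 99.
U+4903: 3-byte form → E4 A4 83.
U+0088: 2-byte form → C2 88.
U+C965: 3-byte form → EC A5 A5.
U+04CB: 2-byte form → D3 8B.
U+8287F: 4-byte form → F2 82 A1 BF.
Concatenated (18 bytes): F0 A6 BC 99 E4 A4 83 C2 88 EC A5 A5 D3 8B F2 82 A1 BF.

F0 A6 BC 99 E4 A4 83 C2 88 EC A5 A5 D3 8B F2 82 A1 BF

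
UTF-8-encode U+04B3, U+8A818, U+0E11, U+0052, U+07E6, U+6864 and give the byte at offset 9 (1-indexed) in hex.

0x91

1-indexed offset 9 is 0-indexed offset 8.
U+04B3 → 2-byte form D2 B3 at offsets 0–1.
U+8A818 → 4-byte form F2 8A A0 98 at offsets 2–5.
U+0E11 → 3-byte form E0 B8 91 at offsets 6–8.
Offset 8 falls in char 3's range; it's byte 3 of E0 B8 91 = 0x91.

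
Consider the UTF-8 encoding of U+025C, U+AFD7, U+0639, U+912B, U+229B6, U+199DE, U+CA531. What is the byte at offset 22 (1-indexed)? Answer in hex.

1-indexed offset 22 is 0-indexed offset 21.
U+025C → 2-byte form C9 9C at offsets 0–1.
U+AFD7 → 3-byte form EA BF 97 at offsets 2–4.
U+0639 → 2-byte form D8 B9 at offsets 5–6.
U+912B → 3-byte form E9 84 AB at offsets 7–9.
U+229B6 → 4-byte form F0 A2 A6 B6 at offsets 10–13.
U+199DE → 4-byte form F0 99 A7 9E at offsets 14–17.
U+CA531 → 4-byte form F3 8A 94 B1 at offsets 18–21.
Offset 21 falls in char 7's range; it's byte 4 of F3 8A 94 B1 = 0xB1.

0xB1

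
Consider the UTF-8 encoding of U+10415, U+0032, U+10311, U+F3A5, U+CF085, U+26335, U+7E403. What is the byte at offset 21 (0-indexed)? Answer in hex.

0xBE

U+10415 → 4-byte form F0 90 90 95 at offsets 0–3.
U+0032 → 1-byte form 32 at offsets 4–4.
U+10311 → 4-byte form F0 90 8C 91 at offsets 5–8.
U+F3A5 → 3-byte form EF 8E A5 at offsets 9–11.
U+CF085 → 4-byte form F3 8F 82 85 at offsets 12–15.
U+26335 → 4-byte form F0 A6 8C B5 at offsets 16–19.
U+7E403 → 4-byte form F1 BE 90 83 at offsets 20–23.
Offset 21 falls in char 7's range; it's byte 2 of F1 BE 90 83 = 0xBE.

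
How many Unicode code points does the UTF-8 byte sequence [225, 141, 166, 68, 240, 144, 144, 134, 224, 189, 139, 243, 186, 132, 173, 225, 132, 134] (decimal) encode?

6

Byte at offset 0: 0xE1 = 11100001 → 3-byte char (#1). Advance 3.
Byte at offset 3: 0x44 = 01000100 → 1-byte char (#2). Advance 1.
Byte at offset 4: 0xF0 = 11110000 → 4-byte char (#3). Advance 4.
Byte at offset 8: 0xE0 = 11100000 → 3-byte char (#4). Advance 3.
Byte at offset 11: 0xF3 = 11110011 → 4-byte char (#5). Advance 4.
Byte at offset 15: 0xE1 = 11100001 → 3-byte char (#6). Advance 3.
Reached end at offset 18 after 6 code points.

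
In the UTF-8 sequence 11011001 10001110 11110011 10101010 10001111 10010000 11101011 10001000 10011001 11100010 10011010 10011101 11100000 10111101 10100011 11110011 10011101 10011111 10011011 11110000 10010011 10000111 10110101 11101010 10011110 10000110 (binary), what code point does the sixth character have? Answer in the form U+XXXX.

Offset 0: leading byte 0xD9 = 11011001 → 2-byte char #1 = D9 8E.
Offset 2: leading byte 0xF3 = 11110011 → 4-byte char #2 = F3 AA 8F 90.
Offset 6: leading byte 0xEB = 11101011 → 3-byte char #3 = EB 88 99.
Offset 9: leading byte 0xE2 = 11100010 → 3-byte char #4 = E2 9A 9D.
Offset 12: leading byte 0xE0 = 11100000 → 3-byte char #5 = E0 BD A3.
Offset 15: leading byte 0xF3 = 11110011 → 4-byte char #6 = F3 9D 9F 9B.
Leading byte 0xF3 = 11110011 matches 11110xxx → 4-byte sequence.
Byte 1: 0xF3 = 11110011, payload 011 (3 bits).
Byte 2: 0x9D = 10011101 (10xxxxxx ✓), payload 011101.
Byte 3: 0x9F = 10011111 (10xxxxxx ✓), payload 011111.
Byte 4: 0x9B = 10011011 (10xxxxxx ✓), payload 011011.
Concatenate: 011011101011111011011 = 0xDD7DB (21 bits → U+DD7DB).

U+DD7DB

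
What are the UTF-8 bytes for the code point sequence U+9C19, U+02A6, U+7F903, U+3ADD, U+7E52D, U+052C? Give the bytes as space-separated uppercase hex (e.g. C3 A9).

E9 B0 99 CA A6 F1 BF A4 83 E3 AB 9D F1 BE 94 AD D4 AC

U+9C19: 3-byte form → E9 B0 99.
U+02A6: 2-byte form → CA A6.
U+7F903: 4-byte form → F1 BF A4 83.
U+3ADD: 3-byte form → E3 AB 9D.
U+7E52D: 4-byte form → F1 BE 94 AD.
U+052C: 2-byte form → D4 AC.
Concatenated (18 bytes): E9 B0 99 CA A6 F1 BF A4 83 E3 AB 9D F1 BE 94 AD D4 AC.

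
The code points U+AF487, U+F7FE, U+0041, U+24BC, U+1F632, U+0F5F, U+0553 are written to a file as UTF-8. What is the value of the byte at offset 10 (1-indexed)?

0x92

1-indexed offset 10 is 0-indexed offset 9.
U+AF487 → 4-byte form F2 AF 92 87 at offsets 0–3.
U+F7FE → 3-byte form EF 9F BE at offsets 4–6.
U+0041 → 1-byte form 41 at offsets 7–7.
U+24BC → 3-byte form E2 92 BC at offsets 8–10.
Offset 9 falls in char 4's range; it's byte 2 of E2 92 BC = 0x92.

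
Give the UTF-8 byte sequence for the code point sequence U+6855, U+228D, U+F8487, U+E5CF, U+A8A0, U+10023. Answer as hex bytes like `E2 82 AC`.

U+6855: 3-byte form → E6 A1 95.
U+228D: 3-byte form → E2 8A 8D.
U+F8487: 4-byte form → F3 B8 92 87.
U+E5CF: 3-byte form → EE 97 8F.
U+A8A0: 3-byte form → EA A2 A0.
U+10023: 4-byte form → F0 90 80 A3.
Concatenated (20 bytes): E6 A1 95 E2 8A 8D F3 B8 92 87 EE 97 8F EA A2 A0 F0 90 80 A3.

E6 A1 95 E2 8A 8D F3 B8 92 87 EE 97 8F EA A2 A0 F0 90 80 A3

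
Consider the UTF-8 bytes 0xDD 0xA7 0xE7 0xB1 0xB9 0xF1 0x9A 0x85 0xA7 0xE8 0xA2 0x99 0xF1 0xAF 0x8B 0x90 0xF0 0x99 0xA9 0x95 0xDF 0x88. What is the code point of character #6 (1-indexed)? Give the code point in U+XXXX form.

U+19A55

Offset 0: leading byte 0xDD = 11011101 → 2-byte char #1 = DD A7.
Offset 2: leading byte 0xE7 = 11100111 → 3-byte char #2 = E7 B1 B9.
Offset 5: leading byte 0xF1 = 11110001 → 4-byte char #3 = F1 9A 85 A7.
Offset 9: leading byte 0xE8 = 11101000 → 3-byte char #4 = E8 A2 99.
Offset 12: leading byte 0xF1 = 11110001 → 4-byte char #5 = F1 AF 8B 90.
Offset 16: leading byte 0xF0 = 11110000 → 4-byte char #6 = F0 99 A9 95.
Leading byte 0xF0 = 11110000 matches 11110xxx → 4-byte sequence.
Byte 1: 0xF0 = 11110000, payload 000 (3 bits).
Byte 2: 0x99 = 10011001 (10xxxxxx ✓), payload 011001.
Byte 3: 0xA9 = 10101001 (10xxxxxx ✓), payload 101001.
Byte 4: 0x95 = 10010101 (10xxxxxx ✓), payload 010101.
Concatenate: 000011001101001010101 = 0x19A55 (21 bits → U+19A55).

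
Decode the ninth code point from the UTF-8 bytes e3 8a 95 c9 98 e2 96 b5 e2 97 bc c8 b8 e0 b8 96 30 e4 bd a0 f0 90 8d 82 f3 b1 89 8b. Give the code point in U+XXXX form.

U+10342

Offset 0: leading byte 0xE3 = 11100011 → 3-byte char #1 = E3 8A 95.
Offset 3: leading byte 0xC9 = 11001001 → 2-byte char #2 = C9 98.
Offset 5: leading byte 0xE2 = 11100010 → 3-byte char #3 = E2 96 B5.
Offset 8: leading byte 0xE2 = 11100010 → 3-byte char #4 = E2 97 BC.
Offset 11: leading byte 0xC8 = 11001000 → 2-byte char #5 = C8 B8.
Offset 13: leading byte 0xE0 = 11100000 → 3-byte char #6 = E0 B8 96.
Offset 16: leading byte 0x30 = 00110000 → 1-byte char #7 = 30.
Offset 17: leading byte 0xE4 = 11100100 → 3-byte char #8 = E4 BD A0.
Offset 20: leading byte 0xF0 = 11110000 → 4-byte char #9 = F0 90 8D 82.
Leading byte 0xF0 = 11110000 matches 11110xxx → 4-byte sequence.
Byte 1: 0xF0 = 11110000, payload 000 (3 bits).
Byte 2: 0x90 = 10010000 (10xxxxxx ✓), payload 010000.
Byte 3: 0x8D = 10001101 (10xxxxxx ✓), payload 001101.
Byte 4: 0x82 = 10000010 (10xxxxxx ✓), payload 000010.
Concatenate: 000010000001101000010 = 0x10342 (21 bits → U+10342).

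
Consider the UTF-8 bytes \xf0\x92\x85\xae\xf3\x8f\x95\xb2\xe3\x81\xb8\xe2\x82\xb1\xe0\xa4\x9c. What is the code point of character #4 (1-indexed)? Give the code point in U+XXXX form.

U+20B1

Offset 0: leading byte 0xF0 = 11110000 → 4-byte char #1 = F0 92 85 AE.
Offset 4: leading byte 0xF3 = 11110011 → 4-byte char #2 = F3 8F 95 B2.
Offset 8: leading byte 0xE3 = 11100011 → 3-byte char #3 = E3 81 B8.
Offset 11: leading byte 0xE2 = 11100010 → 3-byte char #4 = E2 82 B1.
Leading byte 0xE2 = 11100010 matches 1110xxxx → 3-byte sequence.
Byte 1: 0xE2 = 11100010, payload 0010 (4 bits).
Byte 2: 0x82 = 10000010 (10xxxxxx ✓), payload 000010.
Byte 3: 0xB1 = 10110001 (10xxxxxx ✓), payload 110001.
Concatenate: 0010000010110001 = 0x20B1 (16 bits → U+20B1).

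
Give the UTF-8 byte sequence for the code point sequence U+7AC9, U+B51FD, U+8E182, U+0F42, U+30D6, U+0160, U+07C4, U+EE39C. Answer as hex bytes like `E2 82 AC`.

U+7AC9: 3-byte form → E7 AB 89.
U+B51FD: 4-byte form → F2 B5 87 BD.
U+8E182: 4-byte form → F2 8E 86 82.
U+0F42: 3-byte form → E0 BD 82.
U+30D6: 3-byte form → E3 83 96.
U+0160: 2-byte form → C5 A0.
U+07C4: 2-byte form → DF 84.
U+EE39C: 4-byte form → F3 AE 8E 9C.
Concatenated (25 bytes): E7 AB 89 F2 B5 87 BD F2 8E 86 82 E0 BD 82 E3 83 96 C5 A0 DF 84 F3 AE 8E 9C.

E7 AB 89 F2 B5 87 BD F2 8E 86 82 E0 BD 82 E3 83 96 C5 A0 DF 84 F3 AE 8E 9C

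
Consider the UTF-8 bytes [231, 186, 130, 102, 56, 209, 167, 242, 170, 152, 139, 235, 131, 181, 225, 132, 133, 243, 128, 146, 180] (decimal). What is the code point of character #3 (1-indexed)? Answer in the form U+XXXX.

U+0038

Offset 0: leading byte 0xE7 = 11100111 → 3-byte char #1 = E7 BA 82.
Offset 3: leading byte 0x66 = 01100110 → 1-byte char #2 = 66.
Offset 4: leading byte 0x38 = 00111000 → 1-byte char #3 = 38.
Leading byte 0x38 = 00111000 matches 0xxxxxxx → 1-byte sequence.
Byte 1: 0x38 = 00111000, payload 0111000 (7 bits).
Concatenate: 0111000 = 0x38 (7 bits → U+0038).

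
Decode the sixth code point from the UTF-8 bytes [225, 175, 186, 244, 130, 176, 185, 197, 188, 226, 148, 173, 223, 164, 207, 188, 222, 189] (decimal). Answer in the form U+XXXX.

U+03FC

Offset 0: leading byte 0xE1 = 11100001 → 3-byte char #1 = E1 AF BA.
Offset 3: leading byte 0xF4 = 11110100 → 4-byte char #2 = F4 82 B0 B9.
Offset 7: leading byte 0xC5 = 11000101 → 2-byte char #3 = C5 BC.
Offset 9: leading byte 0xE2 = 11100010 → 3-byte char #4 = E2 94 AD.
Offset 12: leading byte 0xDF = 11011111 → 2-byte char #5 = DF A4.
Offset 14: leading byte 0xCF = 11001111 → 2-byte char #6 = CF BC.
Leading byte 0xCF = 11001111 matches 110xxxxx → 2-byte sequence.
Byte 1: 0xCF = 11001111, payload 01111 (5 bits).
Byte 2: 0xBC = 10111100 (10xxxxxx ✓), payload 111100.
Concatenate: 01111111100 = 0x3FC (11 bits → U+03FC).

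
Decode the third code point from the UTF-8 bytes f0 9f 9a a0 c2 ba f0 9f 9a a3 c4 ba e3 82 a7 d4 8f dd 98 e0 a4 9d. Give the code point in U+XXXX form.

Offset 0: leading byte 0xF0 = 11110000 → 4-byte char #1 = F0 9F 9A A0.
Offset 4: leading byte 0xC2 = 11000010 → 2-byte char #2 = C2 BA.
Offset 6: leading byte 0xF0 = 11110000 → 4-byte char #3 = F0 9F 9A A3.
Leading byte 0xF0 = 11110000 matches 11110xxx → 4-byte sequence.
Byte 1: 0xF0 = 11110000, payload 000 (3 bits).
Byte 2: 0x9F = 10011111 (10xxxxxx ✓), payload 011111.
Byte 3: 0x9A = 10011010 (10xxxxxx ✓), payload 011010.
Byte 4: 0xA3 = 10100011 (10xxxxxx ✓), payload 100011.
Concatenate: 000011111011010100011 = 0x1F6A3 (21 bits → U+1F6A3).

U+1F6A3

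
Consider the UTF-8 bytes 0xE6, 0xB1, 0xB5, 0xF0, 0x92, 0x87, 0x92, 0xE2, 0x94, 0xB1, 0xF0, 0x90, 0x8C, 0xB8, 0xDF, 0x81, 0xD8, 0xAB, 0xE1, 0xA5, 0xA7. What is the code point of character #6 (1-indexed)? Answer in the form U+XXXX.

U+062B

Offset 0: leading byte 0xE6 = 11100110 → 3-byte char #1 = E6 B1 B5.
Offset 3: leading byte 0xF0 = 11110000 → 4-byte char #2 = F0 92 87 92.
Offset 7: leading byte 0xE2 = 11100010 → 3-byte char #3 = E2 94 B1.
Offset 10: leading byte 0xF0 = 11110000 → 4-byte char #4 = F0 90 8C B8.
Offset 14: leading byte 0xDF = 11011111 → 2-byte char #5 = DF 81.
Offset 16: leading byte 0xD8 = 11011000 → 2-byte char #6 = D8 AB.
Leading byte 0xD8 = 11011000 matches 110xxxxx → 2-byte sequence.
Byte 1: 0xD8 = 11011000, payload 11000 (5 bits).
Byte 2: 0xAB = 10101011 (10xxxxxx ✓), payload 101011.
Concatenate: 11000101011 = 0x62B (11 bits → U+062B).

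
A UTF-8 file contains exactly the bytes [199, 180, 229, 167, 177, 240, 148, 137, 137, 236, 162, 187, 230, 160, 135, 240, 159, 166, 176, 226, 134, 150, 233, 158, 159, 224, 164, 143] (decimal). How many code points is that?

9

Byte at offset 0: 0xC7 = 11000111 → 2-byte char (#1). Advance 2.
Byte at offset 2: 0xE5 = 11100101 → 3-byte char (#2). Advance 3.
Byte at offset 5: 0xF0 = 11110000 → 4-byte char (#3). Advance 4.
Byte at offset 9: 0xEC = 11101100 → 3-byte char (#4). Advance 3.
Byte at offset 12: 0xE6 = 11100110 → 3-byte char (#5). Advance 3.
Byte at offset 15: 0xF0 = 11110000 → 4-byte char (#6). Advance 4.
Byte at offset 19: 0xE2 = 11100010 → 3-byte char (#7). Advance 3.
Byte at offset 22: 0xE9 = 11101001 → 3-byte char (#8). Advance 3.
Byte at offset 25: 0xE0 = 11100000 → 3-byte char (#9). Advance 3.
Reached end at offset 28 after 9 code points.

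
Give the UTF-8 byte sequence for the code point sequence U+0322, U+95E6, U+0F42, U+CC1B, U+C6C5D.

U+0322: 2-byte form → CC A2.
U+95E6: 3-byte form → E9 97 A6.
U+0F42: 3-byte form → E0 BD 82.
U+CC1B: 3-byte form → EC B0 9B.
U+C6C5D: 4-byte form → F3 86 B1 9D.
Concatenated (15 bytes): CC A2 E9 97 A6 E0 BD 82 EC B0 9B F3 86 B1 9D.

CC A2 E9 97 A6 E0 BD 82 EC B0 9B F3 86 B1 9D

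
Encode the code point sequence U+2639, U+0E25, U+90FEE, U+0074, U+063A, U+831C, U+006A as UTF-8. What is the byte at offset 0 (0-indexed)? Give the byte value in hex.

0xE2

U+2639 → 3-byte form E2 98 B9 at offsets 0–2.
Offset 0 falls in char 1's range; it's byte 1 of E2 98 B9 = 0xE2.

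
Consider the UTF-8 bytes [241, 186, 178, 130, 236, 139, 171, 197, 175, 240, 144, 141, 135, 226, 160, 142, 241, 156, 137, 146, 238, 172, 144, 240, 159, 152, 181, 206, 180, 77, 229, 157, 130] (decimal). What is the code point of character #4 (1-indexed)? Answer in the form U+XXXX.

U+10347

Offset 0: leading byte 0xF1 = 11110001 → 4-byte char #1 = F1 BA B2 82.
Offset 4: leading byte 0xEC = 11101100 → 3-byte char #2 = EC 8B AB.
Offset 7: leading byte 0xC5 = 11000101 → 2-byte char #3 = C5 AF.
Offset 9: leading byte 0xF0 = 11110000 → 4-byte char #4 = F0 90 8D 87.
Leading byte 0xF0 = 11110000 matches 11110xxx → 4-byte sequence.
Byte 1: 0xF0 = 11110000, payload 000 (3 bits).
Byte 2: 0x90 = 10010000 (10xxxxxx ✓), payload 010000.
Byte 3: 0x8D = 10001101 (10xxxxxx ✓), payload 001101.
Byte 4: 0x87 = 10000111 (10xxxxxx ✓), payload 000111.
Concatenate: 000010000001101000111 = 0x10347 (21 bits → U+10347).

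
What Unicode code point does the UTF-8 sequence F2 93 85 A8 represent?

Leading byte 0xF2 = 11110010 matches 11110xxx → 4-byte sequence.
Byte 1: 0xF2 = 11110010, payload 010 (3 bits).
Byte 2: 0x93 = 10010011 (10xxxxxx ✓), payload 010011.
Byte 3: 0x85 = 10000101 (10xxxxxx ✓), payload 000101.
Byte 4: 0xA8 = 10101000 (10xxxxxx ✓), payload 101000.
Concatenate: 010010011000101101000 = 0x93168 (21 bits → U+93168).

U+93168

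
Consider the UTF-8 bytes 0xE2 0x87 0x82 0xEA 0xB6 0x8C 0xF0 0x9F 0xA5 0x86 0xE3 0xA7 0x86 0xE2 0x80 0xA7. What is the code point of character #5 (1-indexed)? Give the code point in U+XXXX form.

U+2027

Offset 0: leading byte 0xE2 = 11100010 → 3-byte char #1 = E2 87 82.
Offset 3: leading byte 0xEA = 11101010 → 3-byte char #2 = EA B6 8C.
Offset 6: leading byte 0xF0 = 11110000 → 4-byte char #3 = F0 9F A5 86.
Offset 10: leading byte 0xE3 = 11100011 → 3-byte char #4 = E3 A7 86.
Offset 13: leading byte 0xE2 = 11100010 → 3-byte char #5 = E2 80 A7.
Leading byte 0xE2 = 11100010 matches 1110xxxx → 3-byte sequence.
Byte 1: 0xE2 = 11100010, payload 0010 (4 bits).
Byte 2: 0x80 = 10000000 (10xxxxxx ✓), payload 000000.
Byte 3: 0xA7 = 10100111 (10xxxxxx ✓), payload 100111.
Concatenate: 0010000000100111 = 0x2027 (16 bits → U+2027).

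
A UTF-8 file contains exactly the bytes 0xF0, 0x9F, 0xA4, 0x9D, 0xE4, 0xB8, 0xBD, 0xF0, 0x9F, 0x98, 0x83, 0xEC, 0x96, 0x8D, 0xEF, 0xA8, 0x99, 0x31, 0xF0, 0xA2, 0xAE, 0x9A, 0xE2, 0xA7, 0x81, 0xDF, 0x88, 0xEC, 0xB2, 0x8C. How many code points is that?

Byte at offset 0: 0xF0 = 11110000 → 4-byte char (#1). Advance 4.
Byte at offset 4: 0xE4 = 11100100 → 3-byte char (#2). Advance 3.
Byte at offset 7: 0xF0 = 11110000 → 4-byte char (#3). Advance 4.
Byte at offset 11: 0xEC = 11101100 → 3-byte char (#4). Advance 3.
Byte at offset 14: 0xEF = 11101111 → 3-byte char (#5). Advance 3.
Byte at offset 17: 0x31 = 00110001 → 1-byte char (#6). Advance 1.
Byte at offset 18: 0xF0 = 11110000 → 4-byte char (#7). Advance 4.
Byte at offset 22: 0xE2 = 11100010 → 3-byte char (#8). Advance 3.
Byte at offset 25: 0xDF = 11011111 → 2-byte char (#9). Advance 2.
Byte at offset 27: 0xEC = 11101100 → 3-byte char (#10). Advance 3.
Reached end at offset 30 after 10 code points.

10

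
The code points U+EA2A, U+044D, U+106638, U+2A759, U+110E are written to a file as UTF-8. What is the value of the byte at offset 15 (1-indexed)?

0x84

1-indexed offset 15 is 0-indexed offset 14.
U+EA2A → 3-byte form EE A8 AA at offsets 0–2.
U+044D → 2-byte form D1 8D at offsets 3–4.
U+106638 → 4-byte form F4 86 98 B8 at offsets 5–8.
U+2A759 → 4-byte form F0 AA 9D 99 at offsets 9–12.
U+110E → 3-byte form E1 84 8E at offsets 13–15.
Offset 14 falls in char 5's range; it's byte 2 of E1 84 8E = 0x84.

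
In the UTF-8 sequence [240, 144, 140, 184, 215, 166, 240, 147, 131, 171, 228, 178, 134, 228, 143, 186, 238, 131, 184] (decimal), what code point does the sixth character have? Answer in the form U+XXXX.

U+E0F8

Offset 0: leading byte 0xF0 = 11110000 → 4-byte char #1 = F0 90 8C B8.
Offset 4: leading byte 0xD7 = 11010111 → 2-byte char #2 = D7 A6.
Offset 6: leading byte 0xF0 = 11110000 → 4-byte char #3 = F0 93 83 AB.
Offset 10: leading byte 0xE4 = 11100100 → 3-byte char #4 = E4 B2 86.
Offset 13: leading byte 0xE4 = 11100100 → 3-byte char #5 = E4 8F BA.
Offset 16: leading byte 0xEE = 11101110 → 3-byte char #6 = EE 83 B8.
Leading byte 0xEE = 11101110 matches 1110xxxx → 3-byte sequence.
Byte 1: 0xEE = 11101110, payload 1110 (4 bits).
Byte 2: 0x83 = 10000011 (10xxxxxx ✓), payload 000011.
Byte 3: 0xB8 = 10111000 (10xxxxxx ✓), payload 111000.
Concatenate: 1110000011111000 = 0xE0F8 (16 bits → U+E0F8).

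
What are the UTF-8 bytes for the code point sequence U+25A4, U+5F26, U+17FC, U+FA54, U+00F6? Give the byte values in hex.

E2 96 A4 E5 BC A6 E1 9F BC EF A9 94 C3 B6

U+25A4: 3-byte form → E2 96 A4.
U+5F26: 3-byte form → E5 BC A6.
U+17FC: 3-byte form → E1 9F BC.
U+FA54: 3-byte form → EF A9 94.
U+00F6: 2-byte form → C3 B6.
Concatenated (14 bytes): E2 96 A4 E5 BC A6 E1 9F BC EF A9 94 C3 B6.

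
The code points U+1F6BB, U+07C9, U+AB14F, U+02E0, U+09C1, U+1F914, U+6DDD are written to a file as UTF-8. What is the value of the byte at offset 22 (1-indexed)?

1-indexed offset 22 is 0-indexed offset 21.
U+1F6BB → 4-byte form F0 9F 9A BB at offsets 0–3.
U+07C9 → 2-byte form DF 89 at offsets 4–5.
U+AB14F → 4-byte form F2 AB 85 8F at offsets 6–9.
U+02E0 → 2-byte form CB A0 at offsets 10–11.
U+09C1 → 3-byte form E0 A7 81 at offsets 12–14.
U+1F914 → 4-byte form F0 9F A4 94 at offsets 15–18.
U+6DDD → 3-byte form E6 B7 9D at offsets 19–21.
Offset 21 falls in char 7's range; it's byte 3 of E6 B7 9D = 0x9D.

0x9D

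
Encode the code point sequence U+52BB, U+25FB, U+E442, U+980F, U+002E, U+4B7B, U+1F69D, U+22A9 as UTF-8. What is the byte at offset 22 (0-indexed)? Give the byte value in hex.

U+52BB → 3-byte form E5 8A BB at offsets 0–2.
U+25FB → 3-byte form E2 97 BB at offsets 3–5.
U+E442 → 3-byte form EE 91 82 at offsets 6–8.
U+980F → 3-byte form E9 A0 8F at offsets 9–11.
U+002E → 1-byte form 2E at offsets 12–12.
U+4B7B → 3-byte form E4 AD BB at offsets 13–15.
U+1F69D → 4-byte form F0 9F 9A 9D at offsets 16–19.
U+22A9 → 3-byte form E2 8A A9 at offsets 20–22.
Offset 22 falls in char 8's range; it's byte 3 of E2 8A A9 = 0xA9.

0xA9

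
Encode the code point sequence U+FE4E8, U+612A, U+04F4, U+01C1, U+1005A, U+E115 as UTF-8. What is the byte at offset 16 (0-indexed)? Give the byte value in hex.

0x84

U+FE4E8 → 4-byte form F3 BE 93 A8 at offsets 0–3.
U+612A → 3-byte form E6 84 AA at offsets 4–6.
U+04F4 → 2-byte form D3 B4 at offsets 7–8.
U+01C1 → 2-byte form C7 81 at offsets 9–10.
U+1005A → 4-byte form F0 90 81 9A at offsets 11–14.
U+E115 → 3-byte form EE 84 95 at offsets 15–17.
Offset 16 falls in char 6's range; it's byte 2 of EE 84 95 = 0x84.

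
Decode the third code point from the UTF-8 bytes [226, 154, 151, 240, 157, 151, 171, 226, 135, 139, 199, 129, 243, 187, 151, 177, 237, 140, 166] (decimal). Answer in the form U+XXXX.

U+21CB

Offset 0: leading byte 0xE2 = 11100010 → 3-byte char #1 = E2 9A 97.
Offset 3: leading byte 0xF0 = 11110000 → 4-byte char #2 = F0 9D 97 AB.
Offset 7: leading byte 0xE2 = 11100010 → 3-byte char #3 = E2 87 8B.
Leading byte 0xE2 = 11100010 matches 1110xxxx → 3-byte sequence.
Byte 1: 0xE2 = 11100010, payload 0010 (4 bits).
Byte 2: 0x87 = 10000111 (10xxxxxx ✓), payload 000111.
Byte 3: 0x8B = 10001011 (10xxxxxx ✓), payload 001011.
Concatenate: 0010000111001011 = 0x21CB (16 bits → U+21CB).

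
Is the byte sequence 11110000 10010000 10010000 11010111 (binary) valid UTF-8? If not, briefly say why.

invalid (non-continuation byte where continuation expected)

Leading byte 0xF0 = 11110000 → 4-byte form.
Byte 4 is 0xD7 = 11010111, which is not 10xxxxxx — expected a continuation byte.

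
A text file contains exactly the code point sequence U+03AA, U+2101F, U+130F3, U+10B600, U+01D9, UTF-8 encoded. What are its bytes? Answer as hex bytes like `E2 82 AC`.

U+03AA: 2-byte form → CE AA.
U+2101F: 4-byte form → F0 A1 80 9F.
U+130F3: 4-byte form → F0 93 83 B3.
U+10B600: 4-byte form → F4 8B 98 80.
U+01D9: 2-byte form → C7 99.
Concatenated (16 bytes): CE AA F0 A1 80 9F F0 93 83 B3 F4 8B 98 80 C7 99.

CE AA F0 A1 80 9F F0 93 83 B3 F4 8B 98 80 C7 99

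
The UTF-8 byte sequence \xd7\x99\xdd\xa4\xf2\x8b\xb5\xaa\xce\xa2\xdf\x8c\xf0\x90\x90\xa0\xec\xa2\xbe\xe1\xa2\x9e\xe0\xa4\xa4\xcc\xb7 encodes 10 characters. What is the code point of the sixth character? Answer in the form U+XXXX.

Offset 0: leading byte 0xD7 = 11010111 → 2-byte char #1 = D7 99.
Offset 2: leading byte 0xDD = 11011101 → 2-byte char #2 = DD A4.
Offset 4: leading byte 0xF2 = 11110010 → 4-byte char #3 = F2 8B B5 AA.
Offset 8: leading byte 0xCE = 11001110 → 2-byte char #4 = CE A2.
Offset 10: leading byte 0xDF = 11011111 → 2-byte char #5 = DF 8C.
Offset 12: leading byte 0xF0 = 11110000 → 4-byte char #6 = F0 90 90 A0.
Leading byte 0xF0 = 11110000 matches 11110xxx → 4-byte sequence.
Byte 1: 0xF0 = 11110000, payload 000 (3 bits).
Byte 2: 0x90 = 10010000 (10xxxxxx ✓), payload 010000.
Byte 3: 0x90 = 10010000 (10xxxxxx ✓), payload 010000.
Byte 4: 0xA0 = 10100000 (10xxxxxx ✓), payload 100000.
Concatenate: 000010000010000100000 = 0x10420 (21 bits → U+10420).

U+10420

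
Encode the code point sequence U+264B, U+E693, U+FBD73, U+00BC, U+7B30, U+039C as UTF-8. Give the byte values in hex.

E2 99 8B EE 9A 93 F3 BB B5 B3 C2 BC E7 AC B0 CE 9C

U+264B: 3-byte form → E2 99 8B.
U+E693: 3-byte form → EE 9A 93.
U+FBD73: 4-byte form → F3 BB B5 B3.
U+00BC: 2-byte form → C2 BC.
U+7B30: 3-byte form → E7 AC B0.
U+039C: 2-byte form → CE 9C.
Concatenated (17 bytes): E2 99 8B EE 9A 93 F3 BB B5 B3 C2 BC E7 AC B0 CE 9C.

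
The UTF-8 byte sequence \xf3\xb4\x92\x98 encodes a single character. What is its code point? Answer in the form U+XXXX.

Leading byte 0xF3 = 11110011 matches 11110xxx → 4-byte sequence.
Byte 1: 0xF3 = 11110011, payload 011 (3 bits).
Byte 2: 0xB4 = 10110100 (10xxxxxx ✓), payload 110100.
Byte 3: 0x92 = 10010010 (10xxxxxx ✓), payload 010010.
Byte 4: 0x98 = 10011000 (10xxxxxx ✓), payload 011000.
Concatenate: 011110100010010011000 = 0xF4498 (21 bits → U+F4498).

U+F4498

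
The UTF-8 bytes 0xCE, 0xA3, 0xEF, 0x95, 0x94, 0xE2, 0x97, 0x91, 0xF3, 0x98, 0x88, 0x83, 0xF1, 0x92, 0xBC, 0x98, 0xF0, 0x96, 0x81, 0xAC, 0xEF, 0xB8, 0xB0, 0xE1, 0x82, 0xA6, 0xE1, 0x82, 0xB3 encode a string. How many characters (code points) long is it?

Byte at offset 0: 0xCE = 11001110 → 2-byte char (#1). Advance 2.
Byte at offset 2: 0xEF = 11101111 → 3-byte char (#2). Advance 3.
Byte at offset 5: 0xE2 = 11100010 → 3-byte char (#3). Advance 3.
Byte at offset 8: 0xF3 = 11110011 → 4-byte char (#4). Advance 4.
Byte at offset 12: 0xF1 = 11110001 → 4-byte char (#5). Advance 4.
Byte at offset 16: 0xF0 = 11110000 → 4-byte char (#6). Advance 4.
Byte at offset 20: 0xEF = 11101111 → 3-byte char (#7). Advance 3.
Byte at offset 23: 0xE1 = 11100001 → 3-byte char (#8). Advance 3.
Byte at offset 26: 0xE1 = 11100001 → 3-byte char (#9). Advance 3.
Reached end at offset 29 after 9 code points.

9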